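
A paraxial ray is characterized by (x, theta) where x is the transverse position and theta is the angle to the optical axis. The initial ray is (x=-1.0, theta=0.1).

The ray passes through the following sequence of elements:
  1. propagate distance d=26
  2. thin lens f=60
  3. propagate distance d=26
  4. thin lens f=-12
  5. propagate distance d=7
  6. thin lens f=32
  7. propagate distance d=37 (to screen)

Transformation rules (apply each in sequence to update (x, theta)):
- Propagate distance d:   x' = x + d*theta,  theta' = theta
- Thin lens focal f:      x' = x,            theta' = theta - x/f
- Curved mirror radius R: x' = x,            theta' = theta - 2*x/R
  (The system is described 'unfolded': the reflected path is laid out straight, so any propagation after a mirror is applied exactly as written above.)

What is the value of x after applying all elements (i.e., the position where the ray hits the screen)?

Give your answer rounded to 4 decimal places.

Initial: x=-1.0000 theta=0.1000
After 1 (propagate distance d=26): x=1.6000 theta=0.1000
After 2 (thin lens f=60): x=1.6000 theta=11/150 (≈0.0733)
After 3 (propagate distance d=26): x=263/75 (≈3.5067) theta=11/150 (≈0.0733)
After 4 (thin lens f=-12): x=263/75 (≈3.5067) theta=329/900 (≈0.3656)
After 5 (propagate distance d=7): x=5459/900 (≈6.0656) theta=329/900 (≈0.3656)
After 6 (thin lens f=32): x=5459/900 (≈6.0656) theta=5069/28800 (≈0.1760)
After 7 (propagate distance d=37 (to screen)): x=40249/3200 (≈12.5778) theta=5069/28800 (≈0.1760)
Rounded to 4 decimal places: x = 12.5778

Answer: 12.5778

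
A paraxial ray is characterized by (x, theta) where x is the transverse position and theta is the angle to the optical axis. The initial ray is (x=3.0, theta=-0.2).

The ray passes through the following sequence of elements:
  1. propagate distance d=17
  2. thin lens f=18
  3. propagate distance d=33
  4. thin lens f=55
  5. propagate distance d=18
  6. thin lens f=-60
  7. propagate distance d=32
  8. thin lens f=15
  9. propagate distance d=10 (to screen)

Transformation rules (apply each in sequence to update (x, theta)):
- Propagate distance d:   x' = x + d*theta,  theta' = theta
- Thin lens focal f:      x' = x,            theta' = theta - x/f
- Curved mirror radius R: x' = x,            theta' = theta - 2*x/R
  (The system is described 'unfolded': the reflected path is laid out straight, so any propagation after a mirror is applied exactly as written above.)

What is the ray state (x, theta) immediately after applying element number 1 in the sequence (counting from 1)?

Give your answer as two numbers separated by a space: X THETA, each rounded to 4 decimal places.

Answer: -0.4000 -0.2000

Derivation:
Initial: x=3.0000 theta=-0.2000
After 1 (propagate distance d=17): x=-0.4000 theta=-0.2000
Rounded to 4 decimal places: x = -0.4000, theta = -0.2000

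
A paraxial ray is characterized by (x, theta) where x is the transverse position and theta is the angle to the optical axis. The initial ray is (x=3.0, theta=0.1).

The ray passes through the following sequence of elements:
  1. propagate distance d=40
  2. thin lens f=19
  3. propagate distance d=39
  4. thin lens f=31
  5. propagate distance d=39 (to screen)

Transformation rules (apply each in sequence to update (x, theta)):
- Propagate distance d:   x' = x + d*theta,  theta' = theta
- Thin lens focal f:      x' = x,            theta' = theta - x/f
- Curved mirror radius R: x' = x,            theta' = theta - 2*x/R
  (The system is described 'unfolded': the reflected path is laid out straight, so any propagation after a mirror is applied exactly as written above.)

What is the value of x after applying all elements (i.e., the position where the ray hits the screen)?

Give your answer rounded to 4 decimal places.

Answer: -9.5733

Derivation:
Initial: x=3.0000 theta=0.1000
After 1 (propagate distance d=40): x=7.0000 theta=0.1000
After 2 (thin lens f=19): x=7.0000 theta=-51/190 (≈-0.2684)
After 3 (propagate distance d=39): x=-659/190 (≈-3.4684) theta=-51/190 (≈-0.2684)
After 4 (thin lens f=31): x=-659/190 (≈-3.4684) theta=-461/2945 (≈-0.1565)
After 5 (propagate distance d=39 (to screen)): x=-56387/5890 (≈-9.5733) theta=-461/2945 (≈-0.1565)
Rounded to 4 decimal places: x = -9.5733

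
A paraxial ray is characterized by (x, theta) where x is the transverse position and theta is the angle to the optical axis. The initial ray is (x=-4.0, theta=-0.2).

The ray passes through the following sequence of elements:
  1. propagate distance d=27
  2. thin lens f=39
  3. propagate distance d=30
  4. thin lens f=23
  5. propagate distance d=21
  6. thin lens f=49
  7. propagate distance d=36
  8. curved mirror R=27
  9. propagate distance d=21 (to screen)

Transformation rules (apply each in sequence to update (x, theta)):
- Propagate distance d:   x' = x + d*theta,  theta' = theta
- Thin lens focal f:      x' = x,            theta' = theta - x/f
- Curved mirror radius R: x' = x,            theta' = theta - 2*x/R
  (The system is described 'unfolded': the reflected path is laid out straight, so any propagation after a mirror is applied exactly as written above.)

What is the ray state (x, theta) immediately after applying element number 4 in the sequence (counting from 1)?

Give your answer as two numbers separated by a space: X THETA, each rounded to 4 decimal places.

Answer: -8.1692 0.3962

Derivation:
Initial: x=-4.0000 theta=-0.2000
After 1 (propagate distance d=27): x=-9.4000 theta=-0.2000
After 2 (thin lens f=39): x=-9.4000 theta=8/195 (≈0.0410)
After 3 (propagate distance d=30): x=-531/65 (≈-8.1692) theta=8/195 (≈0.0410)
After 4 (thin lens f=23): x=-531/65 (≈-8.1692) theta=1777/4485 (≈0.3962)
Rounded to 4 decimal places: x = -8.1692, theta = 0.3962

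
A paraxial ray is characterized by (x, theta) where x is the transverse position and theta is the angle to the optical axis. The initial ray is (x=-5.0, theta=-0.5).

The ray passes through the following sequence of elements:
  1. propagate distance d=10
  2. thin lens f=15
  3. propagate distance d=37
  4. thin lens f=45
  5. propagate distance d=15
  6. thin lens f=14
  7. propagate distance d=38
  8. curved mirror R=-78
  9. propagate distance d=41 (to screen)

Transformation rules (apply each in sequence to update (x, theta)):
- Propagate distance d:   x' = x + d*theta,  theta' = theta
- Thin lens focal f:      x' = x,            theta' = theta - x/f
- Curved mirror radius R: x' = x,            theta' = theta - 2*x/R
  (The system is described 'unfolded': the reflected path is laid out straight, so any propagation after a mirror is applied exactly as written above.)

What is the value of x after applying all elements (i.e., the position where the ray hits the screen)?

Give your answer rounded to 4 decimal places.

Answer: 30.3155

Derivation:
Initial: x=-5.0000 theta=-0.5000
After 1 (propagate distance d=10): x=-10.0000 theta=-0.5000
After 2 (thin lens f=15): x=-10.0000 theta=1/6 (≈0.1667)
After 3 (propagate distance d=37): x=-23/6 (≈-3.8333) theta=1/6 (≈0.1667)
After 4 (thin lens f=45): x=-23/6 (≈-3.8333) theta=34/135 (≈0.2519)
After 5 (propagate distance d=15): x=-1/18 (≈-0.0556) theta=34/135 (≈0.2519)
After 6 (thin lens f=14): x=-1/18 (≈-0.0556) theta=967/3780 (≈0.2558)
After 7 (propagate distance d=38): x=9134/945 (≈9.6656) theta=967/3780 (≈0.2558)
After 8 (curved mirror R=-78): x=9134/945 (≈9.6656) theta=10607/21060 (≈0.5037)
After 9 (propagate distance d=41 (to screen)): x=4469113/147420 (≈30.3155) theta=10607/21060 (≈0.5037)
Rounded to 4 decimal places: x = 30.3155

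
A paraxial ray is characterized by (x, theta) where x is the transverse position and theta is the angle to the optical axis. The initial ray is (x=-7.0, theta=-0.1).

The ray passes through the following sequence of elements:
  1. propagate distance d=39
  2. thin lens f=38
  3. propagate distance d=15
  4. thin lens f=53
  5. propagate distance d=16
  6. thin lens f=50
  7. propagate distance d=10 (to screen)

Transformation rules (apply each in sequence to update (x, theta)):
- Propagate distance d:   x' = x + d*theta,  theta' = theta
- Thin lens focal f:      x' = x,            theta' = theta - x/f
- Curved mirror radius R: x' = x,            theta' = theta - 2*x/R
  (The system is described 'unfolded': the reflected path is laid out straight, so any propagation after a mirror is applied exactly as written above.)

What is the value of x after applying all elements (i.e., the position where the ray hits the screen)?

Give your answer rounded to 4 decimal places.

Initial: x=-7.0000 theta=-0.1000
After 1 (propagate distance d=39): x=-10.9000 theta=-0.1000
After 2 (thin lens f=38): x=-10.9000 theta=71/380 (≈0.1868)
After 3 (propagate distance d=15): x=-3077/380 (≈-8.0974) theta=71/380 (≈0.1868)
After 4 (thin lens f=53): x=-3077/380 (≈-8.0974) theta=18/53 (≈0.3396)
After 5 (propagate distance d=16): x=-53641/20140 (≈-2.6634) theta=18/53 (≈0.3396)
After 6 (thin lens f=50): x=-53641/20140 (≈-2.6634) theta=395641/1007000 (≈0.3929)
After 7 (propagate distance d=10 (to screen)): x=31859/25175 (≈1.2655) theta=395641/1007000 (≈0.3929)
Rounded to 4 decimal places: x = 1.2655

Answer: 1.2655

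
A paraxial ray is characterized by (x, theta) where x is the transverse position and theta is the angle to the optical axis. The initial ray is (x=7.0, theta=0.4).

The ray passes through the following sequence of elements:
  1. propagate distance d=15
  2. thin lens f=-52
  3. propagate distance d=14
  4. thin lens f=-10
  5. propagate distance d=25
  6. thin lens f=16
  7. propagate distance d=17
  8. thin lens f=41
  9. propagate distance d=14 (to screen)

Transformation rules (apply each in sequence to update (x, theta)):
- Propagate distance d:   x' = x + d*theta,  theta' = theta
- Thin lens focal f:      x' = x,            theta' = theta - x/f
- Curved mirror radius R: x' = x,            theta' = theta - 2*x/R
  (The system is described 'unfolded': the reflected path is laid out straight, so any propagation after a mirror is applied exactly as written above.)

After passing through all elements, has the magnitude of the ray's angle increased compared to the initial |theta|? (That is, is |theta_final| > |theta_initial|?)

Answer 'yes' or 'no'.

Answer: yes

Derivation:
Initial: x=7.0000 theta=0.4000
After 1 (propagate distance d=15): x=13.0000 theta=0.4000
After 2 (thin lens f=-52): x=13.0000 theta=0.6500
After 3 (propagate distance d=14): x=22.1000 theta=0.6500
After 4 (thin lens f=-10): x=22.1000 theta=2.8600
After 5 (propagate distance d=25): x=93.6000 theta=2.8600
After 6 (thin lens f=16): x=93.6000 theta=-2.9900
After 7 (propagate distance d=17): x=42.7700 theta=-2.9900
After 8 (thin lens f=41): x=42.7700 theta=-4134/1025 (≈-4.0332)
After 9 (propagate distance d=14 (to screen)): x=-56147/4100 (≈-13.6944) theta=-4134/1025 (≈-4.0332)
|theta_initial|=0.4000 |theta_final|=4134/1025 (≈4.0332) -> increased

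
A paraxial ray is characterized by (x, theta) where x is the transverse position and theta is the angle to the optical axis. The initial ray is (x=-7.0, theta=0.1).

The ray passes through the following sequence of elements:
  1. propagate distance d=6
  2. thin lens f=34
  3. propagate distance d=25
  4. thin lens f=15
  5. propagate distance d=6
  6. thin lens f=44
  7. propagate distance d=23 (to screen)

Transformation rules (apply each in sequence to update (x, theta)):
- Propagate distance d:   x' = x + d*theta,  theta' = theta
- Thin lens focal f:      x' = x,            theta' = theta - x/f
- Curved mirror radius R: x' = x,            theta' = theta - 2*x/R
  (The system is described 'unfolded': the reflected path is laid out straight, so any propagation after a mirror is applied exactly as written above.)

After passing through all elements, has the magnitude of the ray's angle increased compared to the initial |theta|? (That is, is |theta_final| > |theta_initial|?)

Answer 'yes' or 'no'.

Initial: x=-7.0000 theta=0.1000
After 1 (propagate distance d=6): x=-6.4000 theta=0.1000
After 2 (thin lens f=34): x=-6.4000 theta=49/170 (≈0.2882)
After 3 (propagate distance d=25): x=137/170 (≈0.8059) theta=49/170 (≈0.2882)
After 4 (thin lens f=15): x=137/170 (≈0.8059) theta=299/1275 (≈0.2345)
After 5 (propagate distance d=6): x=1881/850 (≈2.2129) theta=299/1275 (≈0.2345)
After 6 (thin lens f=44): x=1881/850 (≈2.2129) theta=1879/10200 (≈0.1842)
After 7 (propagate distance d=23 (to screen)): x=65789/10200 (≈6.4499) theta=1879/10200 (≈0.1842)
|theta_initial|=0.1000 |theta_final|=1879/10200 (≈0.1842) -> increased

Answer: yes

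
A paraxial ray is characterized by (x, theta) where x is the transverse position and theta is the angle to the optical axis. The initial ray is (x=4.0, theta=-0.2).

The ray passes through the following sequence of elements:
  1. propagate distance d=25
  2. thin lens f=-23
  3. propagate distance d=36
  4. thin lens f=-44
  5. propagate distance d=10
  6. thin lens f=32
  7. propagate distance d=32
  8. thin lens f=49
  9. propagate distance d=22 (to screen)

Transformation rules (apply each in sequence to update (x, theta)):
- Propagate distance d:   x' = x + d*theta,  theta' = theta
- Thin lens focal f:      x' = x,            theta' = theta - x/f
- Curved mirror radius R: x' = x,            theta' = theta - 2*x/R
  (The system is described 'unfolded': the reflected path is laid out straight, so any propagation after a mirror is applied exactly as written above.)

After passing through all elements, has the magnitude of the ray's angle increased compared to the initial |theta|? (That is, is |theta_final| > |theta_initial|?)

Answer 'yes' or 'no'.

Answer: yes

Derivation:
Initial: x=4.0000 theta=-0.2000
After 1 (propagate distance d=25): x=-1.0000 theta=-0.2000
After 2 (thin lens f=-23): x=-1.0000 theta=-28/115 (≈-0.2435)
After 3 (propagate distance d=36): x=-1123/115 (≈-9.7652) theta=-28/115 (≈-0.2435)
After 4 (thin lens f=-44): x=-1123/115 (≈-9.7652) theta=-471/1012 (≈-0.4654)
After 5 (propagate distance d=10): x=-36481/2530 (≈-14.4194) theta=-471/1012 (≈-0.4654)
After 6 (thin lens f=32): x=-36481/2530 (≈-14.4194) theta=-109/7360 (≈-0.0148)
After 7 (propagate distance d=32): x=-3768/253 (≈-14.8933) theta=-109/7360 (≈-0.0148)
After 8 (thin lens f=49): x=-3768/253 (≈-14.8933) theta=1147009/3967040 (≈0.2891)
After 9 (propagate distance d=22 (to screen)): x=-735827/86240 (≈-8.5323) theta=1147009/3967040 (≈0.2891)
|theta_initial|=0.2000 |theta_final|=1147009/3967040 (≈0.2891) -> increased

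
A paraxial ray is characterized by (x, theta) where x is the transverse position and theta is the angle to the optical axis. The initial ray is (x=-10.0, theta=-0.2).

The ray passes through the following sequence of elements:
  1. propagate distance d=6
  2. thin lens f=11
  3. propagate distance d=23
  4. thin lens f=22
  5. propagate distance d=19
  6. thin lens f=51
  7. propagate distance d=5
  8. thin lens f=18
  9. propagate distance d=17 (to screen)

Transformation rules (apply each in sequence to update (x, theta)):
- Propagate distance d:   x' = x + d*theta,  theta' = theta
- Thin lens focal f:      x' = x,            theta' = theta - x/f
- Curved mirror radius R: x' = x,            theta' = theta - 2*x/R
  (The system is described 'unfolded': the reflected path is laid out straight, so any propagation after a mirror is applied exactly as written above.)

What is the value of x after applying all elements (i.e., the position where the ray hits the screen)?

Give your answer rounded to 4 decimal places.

Answer: 3.4563

Derivation:
Initial: x=-10.0000 theta=-0.2000
After 1 (propagate distance d=6): x=-11.2000 theta=-0.2000
After 2 (thin lens f=11): x=-11.2000 theta=9/11 (≈0.8182)
After 3 (propagate distance d=23): x=419/55 (≈7.6182) theta=9/11 (≈0.8182)
After 4 (thin lens f=22): x=419/55 (≈7.6182) theta=571/1210 (≈0.4719)
After 5 (propagate distance d=19): x=20067/1210 (≈16.5843) theta=571/1210 (≈0.4719)
After 6 (thin lens f=51): x=20067/1210 (≈16.5843) theta=1509/10285 (≈0.1467)
After 7 (propagate distance d=5): x=356229/20570 (≈17.3179) theta=1509/10285 (≈0.1467)
After 8 (thin lens f=18): x=356229/20570 (≈17.3179) theta=-6709/8228 (≈-0.8154)
After 9 (propagate distance d=17 (to screen)): x=142193/41140 (≈3.4563) theta=-6709/8228 (≈-0.8154)
Rounded to 4 decimal places: x = 3.4563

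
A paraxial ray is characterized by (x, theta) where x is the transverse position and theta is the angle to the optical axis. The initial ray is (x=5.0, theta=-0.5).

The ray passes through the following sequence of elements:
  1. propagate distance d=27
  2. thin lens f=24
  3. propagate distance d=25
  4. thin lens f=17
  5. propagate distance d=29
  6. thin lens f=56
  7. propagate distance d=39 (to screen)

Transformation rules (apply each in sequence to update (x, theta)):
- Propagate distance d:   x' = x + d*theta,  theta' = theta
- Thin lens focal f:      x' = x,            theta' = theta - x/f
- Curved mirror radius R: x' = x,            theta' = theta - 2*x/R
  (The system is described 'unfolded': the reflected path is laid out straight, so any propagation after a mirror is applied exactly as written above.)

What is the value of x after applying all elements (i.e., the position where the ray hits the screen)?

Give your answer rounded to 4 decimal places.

Initial: x=5.0000 theta=-0.5000
After 1 (propagate distance d=27): x=-8.5000 theta=-0.5000
After 2 (thin lens f=24): x=-8.5000 theta=-7/48 (≈-0.1458)
After 3 (propagate distance d=25): x=-583/48 (≈-12.1458) theta=-7/48 (≈-0.1458)
After 4 (thin lens f=17): x=-583/48 (≈-12.1458) theta=29/51 (≈0.5686)
After 5 (propagate distance d=29): x=3545/816 (≈4.3444) theta=29/51 (≈0.5686)
After 6 (thin lens f=56): x=3545/816 (≈4.3444) theta=22439/45696 (≈0.4910)
After 7 (propagate distance d=39 (to screen)): x=1073641/45696 (≈23.4953) theta=22439/45696 (≈0.4910)
Rounded to 4 decimal places: x = 23.4953

Answer: 23.4953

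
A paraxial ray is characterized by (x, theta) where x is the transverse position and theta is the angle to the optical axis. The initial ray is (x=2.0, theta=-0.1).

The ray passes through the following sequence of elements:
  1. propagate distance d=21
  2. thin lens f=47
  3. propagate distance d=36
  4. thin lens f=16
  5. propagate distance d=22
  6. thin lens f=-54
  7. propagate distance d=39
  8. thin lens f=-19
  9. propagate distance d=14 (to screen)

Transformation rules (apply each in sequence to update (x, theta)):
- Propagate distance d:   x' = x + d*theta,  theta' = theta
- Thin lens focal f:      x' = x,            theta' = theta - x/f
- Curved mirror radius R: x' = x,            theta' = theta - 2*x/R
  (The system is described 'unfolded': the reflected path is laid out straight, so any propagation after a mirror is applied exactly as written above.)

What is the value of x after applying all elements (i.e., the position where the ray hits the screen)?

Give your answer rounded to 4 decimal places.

Answer: 7.9283

Derivation:
Initial: x=2.0000 theta=-0.1000
After 1 (propagate distance d=21): x=-0.1000 theta=-0.1000
After 2 (thin lens f=47): x=-0.1000 theta=-23/235 (≈-0.0979)
After 3 (propagate distance d=36): x=-1703/470 (≈-3.6234) theta=-23/235 (≈-0.0979)
After 4 (thin lens f=16): x=-1703/470 (≈-3.6234) theta=967/7520 (≈0.1286)
After 5 (propagate distance d=22): x=-2987/3760 (≈-0.7944) theta=967/7520 (≈0.1286)
After 6 (thin lens f=-54): x=-2987/3760 (≈-0.7944) theta=11561/101520 (≈0.1139)
After 7 (propagate distance d=39): x=12341/3384 (≈3.6469) theta=11561/101520 (≈0.1139)
After 8 (thin lens f=-19): x=12341/3384 (≈3.6469) theta=589889/1928880 (≈0.3058)
After 9 (propagate distance d=14 (to screen)): x=955801/120555 (≈7.9283) theta=589889/1928880 (≈0.3058)
Rounded to 4 decimal places: x = 7.9283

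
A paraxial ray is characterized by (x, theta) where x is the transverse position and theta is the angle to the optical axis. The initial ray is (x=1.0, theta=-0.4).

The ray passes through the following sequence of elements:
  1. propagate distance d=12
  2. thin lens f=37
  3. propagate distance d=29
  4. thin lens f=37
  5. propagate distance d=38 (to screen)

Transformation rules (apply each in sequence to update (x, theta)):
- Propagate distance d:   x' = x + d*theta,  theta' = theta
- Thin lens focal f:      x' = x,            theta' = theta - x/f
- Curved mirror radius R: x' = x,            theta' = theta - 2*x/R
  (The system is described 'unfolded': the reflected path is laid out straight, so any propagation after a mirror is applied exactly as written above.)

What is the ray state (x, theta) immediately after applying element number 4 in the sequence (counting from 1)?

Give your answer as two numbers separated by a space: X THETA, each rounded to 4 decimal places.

Initial: x=1.0000 theta=-0.4000
After 1 (propagate distance d=12): x=-3.8000 theta=-0.4000
After 2 (thin lens f=37): x=-3.8000 theta=-11/37 (≈-0.2973)
After 3 (propagate distance d=29): x=-2298/185 (≈-12.4216) theta=-11/37 (≈-0.2973)
After 4 (thin lens f=37): x=-2298/185 (≈-12.4216) theta=263/6845 (≈0.0384)
Rounded to 4 decimal places: x = -12.4216, theta = 0.0384

Answer: -12.4216 0.0384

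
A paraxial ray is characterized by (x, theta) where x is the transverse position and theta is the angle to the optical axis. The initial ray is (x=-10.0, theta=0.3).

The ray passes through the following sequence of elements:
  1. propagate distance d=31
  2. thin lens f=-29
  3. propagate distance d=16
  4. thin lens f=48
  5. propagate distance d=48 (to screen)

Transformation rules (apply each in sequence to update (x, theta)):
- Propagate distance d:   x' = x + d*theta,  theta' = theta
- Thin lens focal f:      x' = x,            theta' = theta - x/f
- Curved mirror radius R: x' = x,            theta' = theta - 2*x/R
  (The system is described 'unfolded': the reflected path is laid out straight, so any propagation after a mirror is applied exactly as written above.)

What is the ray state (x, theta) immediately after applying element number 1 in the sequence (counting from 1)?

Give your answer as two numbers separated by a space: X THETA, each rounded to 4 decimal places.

Initial: x=-10.0000 theta=0.3000
After 1 (propagate distance d=31): x=-0.7000 theta=0.3000
Rounded to 4 decimal places: x = -0.7000, theta = 0.3000

Answer: -0.7000 0.3000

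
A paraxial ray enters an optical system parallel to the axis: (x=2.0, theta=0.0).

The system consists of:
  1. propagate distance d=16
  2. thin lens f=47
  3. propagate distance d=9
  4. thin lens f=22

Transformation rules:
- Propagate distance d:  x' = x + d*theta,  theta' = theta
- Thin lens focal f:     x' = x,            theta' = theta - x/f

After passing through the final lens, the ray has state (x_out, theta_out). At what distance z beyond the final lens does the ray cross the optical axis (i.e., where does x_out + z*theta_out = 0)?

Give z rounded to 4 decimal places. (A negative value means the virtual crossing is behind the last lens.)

Initial: x=2.0000 theta=0.0000
After 1 (propagate distance d=16): x=2.0000 theta=0.0000
After 2 (thin lens f=47): x=2.0000 theta=-2/47 (≈-0.0426)
After 3 (propagate distance d=9): x=76/47 (≈1.6170) theta=-2/47 (≈-0.0426)
After 4 (thin lens f=22): x=76/47 (≈1.6170) theta=-60/517 (≈-0.1161)
z_focus = -x_out/theta_out = -(76/47)/(-60/517) = 209/15 ≈ 13.9333
Rounded to 4 decimal places: z = 13.9333

Answer: 13.9333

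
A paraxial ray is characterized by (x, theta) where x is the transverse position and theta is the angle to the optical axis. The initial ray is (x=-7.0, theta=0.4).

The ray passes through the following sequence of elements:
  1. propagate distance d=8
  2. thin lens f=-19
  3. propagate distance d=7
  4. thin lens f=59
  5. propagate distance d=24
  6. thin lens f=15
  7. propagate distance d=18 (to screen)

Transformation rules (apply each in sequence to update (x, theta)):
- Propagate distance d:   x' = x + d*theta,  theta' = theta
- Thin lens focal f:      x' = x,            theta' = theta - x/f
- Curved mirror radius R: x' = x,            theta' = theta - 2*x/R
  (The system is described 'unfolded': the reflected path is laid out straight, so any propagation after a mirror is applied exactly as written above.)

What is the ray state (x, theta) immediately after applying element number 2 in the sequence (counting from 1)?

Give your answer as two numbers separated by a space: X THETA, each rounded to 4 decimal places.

Initial: x=-7.0000 theta=0.4000
After 1 (propagate distance d=8): x=-3.8000 theta=0.4000
After 2 (thin lens f=-19): x=-3.8000 theta=0.2000
Rounded to 4 decimal places: x = -3.8000, theta = 0.2000

Answer: -3.8000 0.2000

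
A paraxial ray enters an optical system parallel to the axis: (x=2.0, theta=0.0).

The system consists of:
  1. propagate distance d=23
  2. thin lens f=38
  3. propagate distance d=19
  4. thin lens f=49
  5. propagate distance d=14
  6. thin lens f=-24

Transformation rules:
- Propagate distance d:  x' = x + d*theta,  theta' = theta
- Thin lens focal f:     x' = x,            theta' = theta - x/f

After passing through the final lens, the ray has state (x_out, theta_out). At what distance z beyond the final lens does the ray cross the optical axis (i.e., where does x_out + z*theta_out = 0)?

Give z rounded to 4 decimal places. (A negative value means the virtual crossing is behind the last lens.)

Initial: x=2.0000 theta=0.0000
After 1 (propagate distance d=23): x=2.0000 theta=0.0000
After 2 (thin lens f=38): x=2.0000 theta=-1/19 (≈-0.0526)
After 3 (propagate distance d=19): x=1.0000 theta=-1/19 (≈-0.0526)
After 4 (thin lens f=49): x=1.0000 theta=-68/931 (≈-0.0730)
After 5 (propagate distance d=14): x=-3/133 (≈-0.0226) theta=-68/931 (≈-0.0730)
After 6 (thin lens f=-24): x=-3/133 (≈-0.0226) theta=-29/392 (≈-0.0740)
z_focus = -x_out/theta_out = -(-3/133)/(-29/392) = -168/551 ≈ -0.3049
Rounded to 4 decimal places: z = -0.3049

Answer: -0.3049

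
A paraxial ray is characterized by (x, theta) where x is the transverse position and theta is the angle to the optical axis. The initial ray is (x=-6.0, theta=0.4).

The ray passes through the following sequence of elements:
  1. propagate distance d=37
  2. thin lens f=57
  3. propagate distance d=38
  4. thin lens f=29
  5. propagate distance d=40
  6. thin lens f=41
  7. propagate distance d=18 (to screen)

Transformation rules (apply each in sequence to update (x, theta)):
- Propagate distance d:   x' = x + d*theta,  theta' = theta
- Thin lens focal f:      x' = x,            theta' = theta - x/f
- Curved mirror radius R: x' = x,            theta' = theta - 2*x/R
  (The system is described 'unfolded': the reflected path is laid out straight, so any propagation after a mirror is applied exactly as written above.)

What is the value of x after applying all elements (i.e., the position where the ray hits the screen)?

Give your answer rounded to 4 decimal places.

Answer: -5.1813

Derivation:
Initial: x=-6.0000 theta=0.4000
After 1 (propagate distance d=37): x=8.8000 theta=0.4000
After 2 (thin lens f=57): x=8.8000 theta=14/57 (≈0.2456)
After 3 (propagate distance d=38): x=272/15 (≈18.1333) theta=14/57 (≈0.2456)
After 4 (thin lens f=29): x=272/15 (≈18.1333) theta=-1046/2755 (≈-0.3797)
After 5 (propagate distance d=40): x=24352/8265 (≈2.9464) theta=-1046/2755 (≈-0.3797)
After 6 (thin lens f=41): x=24352/8265 (≈2.9464) theta=-30602/67773 (≈-0.4515)
After 7 (propagate distance d=18 (to screen)): x=-1755748/338865 (≈-5.1813) theta=-30602/67773 (≈-0.4515)
Rounded to 4 decimal places: x = -5.1813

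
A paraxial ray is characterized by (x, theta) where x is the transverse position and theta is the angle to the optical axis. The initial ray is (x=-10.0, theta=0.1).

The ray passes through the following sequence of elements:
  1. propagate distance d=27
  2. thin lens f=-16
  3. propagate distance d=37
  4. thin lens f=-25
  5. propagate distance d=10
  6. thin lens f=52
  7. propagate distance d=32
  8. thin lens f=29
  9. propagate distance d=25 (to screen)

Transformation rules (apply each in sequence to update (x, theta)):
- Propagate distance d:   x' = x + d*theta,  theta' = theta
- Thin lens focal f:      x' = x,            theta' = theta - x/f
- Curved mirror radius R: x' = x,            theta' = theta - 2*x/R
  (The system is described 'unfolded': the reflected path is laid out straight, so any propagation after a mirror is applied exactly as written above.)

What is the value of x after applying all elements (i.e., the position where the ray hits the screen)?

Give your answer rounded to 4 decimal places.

Initial: x=-10.0000 theta=0.1000
After 1 (propagate distance d=27): x=-7.3000 theta=0.1000
After 2 (thin lens f=-16): x=-7.3000 theta=-57/160 (≈-0.3563)
After 3 (propagate distance d=37): x=-3277/160 (≈-20.4813) theta=-57/160 (≈-0.3563)
After 4 (thin lens f=-25): x=-3277/160 (≈-20.4813) theta=-1.1755
After 5 (propagate distance d=10): x=-25789/800 (≈-32.2363) theta=-1.1755
After 6 (thin lens f=52): x=-25789/800 (≈-32.2363) theta=-115559/208000 (≈-0.5556)
After 7 (propagate distance d=32): x=-2600757/52000 (≈-50.0146) theta=-115559/208000 (≈-0.5556)
After 8 (thin lens f=29): x=-2600757/52000 (≈-50.0146) theta=7051817/6032000 (≈1.1691)
After 9 (propagate distance d=25 (to screen)): x=-125392387/6032000 (≈-20.7879) theta=7051817/6032000 (≈1.1691)
Rounded to 4 decimal places: x = -20.7879

Answer: -20.7879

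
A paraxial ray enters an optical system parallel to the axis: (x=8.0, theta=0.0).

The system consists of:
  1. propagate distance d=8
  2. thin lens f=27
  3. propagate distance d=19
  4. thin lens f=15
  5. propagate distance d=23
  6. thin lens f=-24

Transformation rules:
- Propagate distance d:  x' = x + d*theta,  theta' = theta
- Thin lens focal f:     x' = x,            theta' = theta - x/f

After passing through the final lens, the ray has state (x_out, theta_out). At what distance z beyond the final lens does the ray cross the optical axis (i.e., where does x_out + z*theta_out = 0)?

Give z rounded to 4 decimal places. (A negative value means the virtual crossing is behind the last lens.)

Answer: -10.2144

Derivation:
Initial: x=8.0000 theta=0.0000
After 1 (propagate distance d=8): x=8.0000 theta=0.0000
After 2 (thin lens f=27): x=8.0000 theta=-8/27 (≈-0.2963)
After 3 (propagate distance d=19): x=64/27 (≈2.3704) theta=-8/27 (≈-0.2963)
After 4 (thin lens f=15): x=64/27 (≈2.3704) theta=-184/405 (≈-0.4543)
After 5 (propagate distance d=23): x=-3272/405 (≈-8.0790) theta=-184/405 (≈-0.4543)
After 6 (thin lens f=-24): x=-3272/405 (≈-8.0790) theta=-961/1215 (≈-0.7909)
z_focus = -x_out/theta_out = -(-3272/405)/(-961/1215) = -9816/961 ≈ -10.2144
Rounded to 4 decimal places: z = -10.2144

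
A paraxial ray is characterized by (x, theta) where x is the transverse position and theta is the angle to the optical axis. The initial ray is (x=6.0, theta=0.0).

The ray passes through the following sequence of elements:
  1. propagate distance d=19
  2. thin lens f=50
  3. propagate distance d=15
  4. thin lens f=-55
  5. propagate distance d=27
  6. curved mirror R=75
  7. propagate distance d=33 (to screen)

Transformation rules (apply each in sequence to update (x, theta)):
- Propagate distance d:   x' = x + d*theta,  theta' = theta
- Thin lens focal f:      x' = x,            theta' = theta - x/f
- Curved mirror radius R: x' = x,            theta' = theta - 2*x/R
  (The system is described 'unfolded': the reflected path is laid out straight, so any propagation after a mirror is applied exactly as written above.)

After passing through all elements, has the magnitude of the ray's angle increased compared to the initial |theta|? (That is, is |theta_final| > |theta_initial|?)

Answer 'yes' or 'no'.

Initial: x=6.0000 theta=0.0000
After 1 (propagate distance d=19): x=6.0000 theta=0.0000
After 2 (thin lens f=50): x=6.0000 theta=-0.1200
After 3 (propagate distance d=15): x=4.2000 theta=-0.1200
After 4 (thin lens f=-55): x=4.2000 theta=-12/275 (≈-0.0436)
After 5 (propagate distance d=27): x=831/275 (≈3.0218) theta=-12/275 (≈-0.0436)
After 6 (curved mirror R=75): x=831/275 (≈3.0218) theta=-854/6875 (≈-0.1242)
After 7 (propagate distance d=33 (to screen)): x=-7407/6875 (≈-1.0774) theta=-854/6875 (≈-0.1242)
|theta_initial|=0.0000 |theta_final|=854/6875 (≈0.1242) -> increased

Answer: yes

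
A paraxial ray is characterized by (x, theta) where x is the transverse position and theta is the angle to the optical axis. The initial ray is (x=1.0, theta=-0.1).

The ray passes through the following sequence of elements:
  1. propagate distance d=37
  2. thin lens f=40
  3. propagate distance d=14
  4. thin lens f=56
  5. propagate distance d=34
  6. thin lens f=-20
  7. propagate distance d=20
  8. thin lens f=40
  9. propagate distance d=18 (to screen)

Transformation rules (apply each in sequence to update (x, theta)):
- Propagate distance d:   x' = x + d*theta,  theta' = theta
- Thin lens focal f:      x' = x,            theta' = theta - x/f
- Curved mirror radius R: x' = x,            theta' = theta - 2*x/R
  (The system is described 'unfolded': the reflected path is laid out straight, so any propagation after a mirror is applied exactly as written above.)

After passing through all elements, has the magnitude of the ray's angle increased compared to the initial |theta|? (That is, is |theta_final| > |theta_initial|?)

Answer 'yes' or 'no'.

Answer: no

Derivation:
Initial: x=1.0000 theta=-0.1000
After 1 (propagate distance d=37): x=-2.7000 theta=-0.1000
After 2 (thin lens f=40): x=-2.7000 theta=-0.0325
After 3 (propagate distance d=14): x=-3.1550 theta=-0.0325
After 4 (thin lens f=56): x=-3.1550 theta=267/11200 (≈0.0238)
After 5 (propagate distance d=34): x=-13129/5600 (≈-2.3445) theta=267/11200 (≈0.0238)
After 6 (thin lens f=-20): x=-13129/5600 (≈-2.3445) theta=-10459/112000 (≈-0.0934)
After 7 (propagate distance d=20): x=-5897/1400 (≈-4.2121) theta=-10459/112000 (≈-0.0934)
After 8 (thin lens f=40): x=-5897/1400 (≈-4.2121) theta=267/22400 (≈0.0119)
After 9 (propagate distance d=18 (to screen)): x=-44773/11200 (≈-3.9976) theta=267/22400 (≈0.0119)
|theta_initial|=0.1000 |theta_final|=267/22400 (≈0.0119) -> not increased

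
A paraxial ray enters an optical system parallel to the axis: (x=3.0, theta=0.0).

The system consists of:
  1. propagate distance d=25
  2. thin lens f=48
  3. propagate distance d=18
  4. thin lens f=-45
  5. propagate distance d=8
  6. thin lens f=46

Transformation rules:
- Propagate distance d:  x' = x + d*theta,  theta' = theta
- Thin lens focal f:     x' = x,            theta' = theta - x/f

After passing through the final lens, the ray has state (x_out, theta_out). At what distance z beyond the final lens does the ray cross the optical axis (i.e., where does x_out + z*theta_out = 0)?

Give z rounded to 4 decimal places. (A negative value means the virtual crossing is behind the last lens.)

Answer: 29.4688

Derivation:
Initial: x=3.0000 theta=0.0000
After 1 (propagate distance d=25): x=3.0000 theta=0.0000
After 2 (thin lens f=48): x=3.0000 theta=-0.0625
After 3 (propagate distance d=18): x=1.8750 theta=-0.0625
After 4 (thin lens f=-45): x=1.8750 theta=-1/48 (≈-0.0208)
After 5 (propagate distance d=8): x=41/24 (≈1.7083) theta=-1/48 (≈-0.0208)
After 6 (thin lens f=46): x=41/24 (≈1.7083) theta=-4/69 (≈-0.0580)
z_focus = -x_out/theta_out = -(41/24)/(-4/69) = 943/32 ≈ 29.4688
Rounded to 4 decimal places: z = 29.4688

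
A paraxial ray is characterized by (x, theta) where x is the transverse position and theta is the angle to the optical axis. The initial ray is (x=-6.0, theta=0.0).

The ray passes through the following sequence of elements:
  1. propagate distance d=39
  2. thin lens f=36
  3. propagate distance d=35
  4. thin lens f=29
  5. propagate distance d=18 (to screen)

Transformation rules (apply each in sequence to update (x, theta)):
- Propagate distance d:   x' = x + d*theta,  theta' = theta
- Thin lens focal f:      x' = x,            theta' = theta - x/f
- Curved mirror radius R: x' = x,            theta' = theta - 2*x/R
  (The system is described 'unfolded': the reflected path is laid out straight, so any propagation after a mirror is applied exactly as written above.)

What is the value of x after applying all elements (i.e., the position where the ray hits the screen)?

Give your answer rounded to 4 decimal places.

Answer: 2.9368

Derivation:
Initial: x=-6.0000 theta=0.0000
After 1 (propagate distance d=39): x=-6.0000 theta=0.0000
After 2 (thin lens f=36): x=-6.0000 theta=1/6 (≈0.1667)
After 3 (propagate distance d=35): x=-1/6 (≈-0.1667) theta=1/6 (≈0.1667)
After 4 (thin lens f=29): x=-1/6 (≈-0.1667) theta=5/29 (≈0.1724)
After 5 (propagate distance d=18 (to screen)): x=511/174 (≈2.9368) theta=5/29 (≈0.1724)
Rounded to 4 decimal places: x = 2.9368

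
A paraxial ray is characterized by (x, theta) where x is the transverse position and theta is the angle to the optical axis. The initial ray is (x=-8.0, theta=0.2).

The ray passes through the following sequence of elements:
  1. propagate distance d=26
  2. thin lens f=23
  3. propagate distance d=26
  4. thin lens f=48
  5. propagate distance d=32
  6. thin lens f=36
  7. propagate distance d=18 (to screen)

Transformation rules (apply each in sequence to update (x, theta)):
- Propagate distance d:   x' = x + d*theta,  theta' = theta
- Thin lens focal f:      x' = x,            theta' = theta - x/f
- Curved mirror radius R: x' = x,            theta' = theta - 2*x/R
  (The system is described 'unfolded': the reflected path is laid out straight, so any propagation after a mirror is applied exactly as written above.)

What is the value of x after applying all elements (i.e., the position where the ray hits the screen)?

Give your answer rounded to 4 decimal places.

Initial: x=-8.0000 theta=0.2000
After 1 (propagate distance d=26): x=-2.8000 theta=0.2000
After 2 (thin lens f=23): x=-2.8000 theta=37/115 (≈0.3217)
After 3 (propagate distance d=26): x=128/23 (≈5.5652) theta=37/115 (≈0.3217)
After 4 (thin lens f=48): x=128/23 (≈5.5652) theta=71/345 (≈0.2058)
After 5 (propagate distance d=32): x=4192/345 (≈12.1507) theta=71/345 (≈0.2058)
After 6 (thin lens f=36): x=4192/345 (≈12.1507) theta=-409/3105 (≈-0.1317)
After 7 (propagate distance d=18 (to screen)): x=3374/345 (≈9.7797) theta=-409/3105 (≈-0.1317)
Rounded to 4 decimal places: x = 9.7797

Answer: 9.7797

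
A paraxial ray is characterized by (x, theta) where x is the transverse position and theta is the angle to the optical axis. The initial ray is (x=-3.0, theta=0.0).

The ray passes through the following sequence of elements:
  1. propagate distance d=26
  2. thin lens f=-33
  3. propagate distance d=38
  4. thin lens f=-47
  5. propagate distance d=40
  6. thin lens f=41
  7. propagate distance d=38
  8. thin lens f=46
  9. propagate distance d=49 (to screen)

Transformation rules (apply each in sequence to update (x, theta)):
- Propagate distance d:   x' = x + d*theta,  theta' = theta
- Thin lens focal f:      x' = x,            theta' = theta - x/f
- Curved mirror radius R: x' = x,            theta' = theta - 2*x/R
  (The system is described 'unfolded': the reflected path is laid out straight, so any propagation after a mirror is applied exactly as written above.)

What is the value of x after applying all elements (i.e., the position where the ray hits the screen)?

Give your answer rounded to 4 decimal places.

Answer: 8.0812

Derivation:
Initial: x=-3.0000 theta=0.0000
After 1 (propagate distance d=26): x=-3.0000 theta=0.0000
After 2 (thin lens f=-33): x=-3.0000 theta=-1/11 (≈-0.0909)
After 3 (propagate distance d=38): x=-71/11 (≈-6.4545) theta=-1/11 (≈-0.0909)
After 4 (thin lens f=-47): x=-71/11 (≈-6.4545) theta=-118/517 (≈-0.2282)
After 5 (propagate distance d=40): x=-8057/517 (≈-15.5841) theta=-118/517 (≈-0.2282)
After 6 (thin lens f=41): x=-8057/517 (≈-15.5841) theta=3219/21197 (≈0.1519)
After 7 (propagate distance d=38): x=-208015/21197 (≈-9.8134) theta=3219/21197 (≈0.1519)
After 8 (thin lens f=46): x=-208015/21197 (≈-9.8134) theta=356089/975062 (≈0.3652)
After 9 (propagate distance d=49 (to screen)): x=7879671/975062 (≈8.0812) theta=356089/975062 (≈0.3652)
Rounded to 4 decimal places: x = 8.0812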